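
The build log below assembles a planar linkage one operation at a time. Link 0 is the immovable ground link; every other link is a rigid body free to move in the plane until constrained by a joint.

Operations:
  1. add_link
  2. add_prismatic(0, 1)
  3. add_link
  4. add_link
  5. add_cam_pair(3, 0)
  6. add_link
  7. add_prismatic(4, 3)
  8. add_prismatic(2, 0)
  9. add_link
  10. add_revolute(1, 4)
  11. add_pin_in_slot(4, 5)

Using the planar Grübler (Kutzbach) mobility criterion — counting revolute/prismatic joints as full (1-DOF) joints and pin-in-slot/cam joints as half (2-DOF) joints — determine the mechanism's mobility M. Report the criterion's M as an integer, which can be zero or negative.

M = 5

link 0 = ground. State L|J1|J2 = 1|0|0
+link1  2|0|0
P(0,1) f=1→J1  2|1|0
+link2  3|1|0
+link3  4|1|0
C(3,0) f=2→J2  4|1|1
+link4  5|1|1
P(4,3) f=1→J1  5|2|1
P(2,0) f=1→J1  5|3|1
+link5  6|3|1
R(1,4) f=1→J1  6|4|1
PS(4,5) f=2→J2  6|4|2
M = 3(6−1)−2·4−2 = 15−8−2 = 5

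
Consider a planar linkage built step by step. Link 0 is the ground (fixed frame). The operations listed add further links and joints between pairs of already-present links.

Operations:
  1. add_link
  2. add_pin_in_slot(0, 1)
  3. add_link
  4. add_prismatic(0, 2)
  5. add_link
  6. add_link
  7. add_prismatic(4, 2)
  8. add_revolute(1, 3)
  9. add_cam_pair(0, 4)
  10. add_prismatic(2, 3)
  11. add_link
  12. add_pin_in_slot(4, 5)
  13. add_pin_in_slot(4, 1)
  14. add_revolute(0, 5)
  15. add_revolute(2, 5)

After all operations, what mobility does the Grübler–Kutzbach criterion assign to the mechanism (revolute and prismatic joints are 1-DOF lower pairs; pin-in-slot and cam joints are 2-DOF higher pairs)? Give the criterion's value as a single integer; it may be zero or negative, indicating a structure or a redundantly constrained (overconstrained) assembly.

L=1 J1=0 J2=0
add link → L=2 J1=0 J2=0
PS@0,1 dof=2 J2 → L=2 J1=0 J2=1
add link → L=3 J1=0 J2=1
P@0,2 dof=1 J1 → L=3 J1=1 J2=1
add link → L=4 J1=1 J2=1
add link → L=5 J1=1 J2=1
P@4,2 dof=1 J1 → L=5 J1=2 J2=1
R@1,3 dof=1 J1 → L=5 J1=3 J2=1
C@0,4 dof=2 J2 → L=5 J1=3 J2=2
P@2,3 dof=1 J1 → L=5 J1=4 J2=2
add link → L=6 J1=4 J2=2
PS@4,5 dof=2 J2 → L=6 J1=4 J2=3
PS@4,1 dof=2 J2 → L=6 J1=4 J2=4
R@0,5 dof=1 J1 → L=6 J1=5 J2=4
R@2,5 dof=1 J1 → L=6 J1=6 J2=4
M=3(L−1)−2J1−J2=3·5−2·6−4=-1

M = -1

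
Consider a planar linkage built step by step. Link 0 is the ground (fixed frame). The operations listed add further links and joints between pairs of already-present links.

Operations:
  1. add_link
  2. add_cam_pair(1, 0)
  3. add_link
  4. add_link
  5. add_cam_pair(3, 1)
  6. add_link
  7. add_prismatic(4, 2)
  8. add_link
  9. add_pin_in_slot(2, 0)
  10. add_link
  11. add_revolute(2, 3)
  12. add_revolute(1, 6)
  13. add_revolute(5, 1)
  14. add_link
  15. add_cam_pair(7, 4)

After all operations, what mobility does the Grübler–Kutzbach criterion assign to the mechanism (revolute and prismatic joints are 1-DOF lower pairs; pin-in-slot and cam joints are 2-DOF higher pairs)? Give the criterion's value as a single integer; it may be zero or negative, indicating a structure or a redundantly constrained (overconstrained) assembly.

M = 9

link 0 = ground. State L|J1|J2 = 1|0|0
+link1  2|0|0
C(1,0) f=2→J2  2|0|1
+link2  3|0|1
+link3  4|0|1
C(3,1) f=2→J2  4|0|2
+link4  5|0|2
P(4,2) f=1→J1  5|1|2
+link5  6|1|2
PS(2,0) f=2→J2  6|1|3
+link6  7|1|3
R(2,3) f=1→J1  7|2|3
R(1,6) f=1→J1  7|3|3
R(5,1) f=1→J1  7|4|3
+link7  8|4|3
C(7,4) f=2→J2  8|4|4
M = 3(8−1)−2·4−4 = 21−8−4 = 9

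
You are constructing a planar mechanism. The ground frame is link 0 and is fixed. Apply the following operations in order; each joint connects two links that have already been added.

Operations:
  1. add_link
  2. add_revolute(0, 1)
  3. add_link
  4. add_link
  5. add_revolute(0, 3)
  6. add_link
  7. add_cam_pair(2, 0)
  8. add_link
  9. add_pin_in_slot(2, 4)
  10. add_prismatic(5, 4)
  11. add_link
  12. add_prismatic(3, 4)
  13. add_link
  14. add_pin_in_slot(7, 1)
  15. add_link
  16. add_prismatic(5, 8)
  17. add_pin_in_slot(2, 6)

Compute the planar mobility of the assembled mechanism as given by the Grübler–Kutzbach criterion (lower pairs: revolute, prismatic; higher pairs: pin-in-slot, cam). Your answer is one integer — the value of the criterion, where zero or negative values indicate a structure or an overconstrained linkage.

L=1 J1=0 J2=0
add link → L=2 J1=0 J2=0
R@0,1 dof=1 J1 → L=2 J1=1 J2=0
add link → L=3 J1=1 J2=0
add link → L=4 J1=1 J2=0
R@0,3 dof=1 J1 → L=4 J1=2 J2=0
add link → L=5 J1=2 J2=0
C@2,0 dof=2 J2 → L=5 J1=2 J2=1
add link → L=6 J1=2 J2=1
PS@2,4 dof=2 J2 → L=6 J1=2 J2=2
P@5,4 dof=1 J1 → L=6 J1=3 J2=2
add link → L=7 J1=3 J2=2
P@3,4 dof=1 J1 → L=7 J1=4 J2=2
add link → L=8 J1=4 J2=2
PS@7,1 dof=2 J2 → L=8 J1=4 J2=3
add link → L=9 J1=4 J2=3
P@5,8 dof=1 J1 → L=9 J1=5 J2=3
PS@2,6 dof=2 J2 → L=9 J1=5 J2=4
M=3(L−1)−2J1−J2=3·8−2·5−4=10

M = 10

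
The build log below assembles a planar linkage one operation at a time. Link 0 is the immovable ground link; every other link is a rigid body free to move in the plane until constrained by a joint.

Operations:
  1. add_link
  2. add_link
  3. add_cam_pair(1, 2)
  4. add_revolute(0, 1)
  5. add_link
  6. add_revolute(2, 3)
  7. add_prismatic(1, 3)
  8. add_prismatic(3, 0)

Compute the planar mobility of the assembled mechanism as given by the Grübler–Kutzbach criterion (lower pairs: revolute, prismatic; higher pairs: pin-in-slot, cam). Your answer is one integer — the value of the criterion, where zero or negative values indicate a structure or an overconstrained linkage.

M = 0

[1;0;0] (link 0 is ground)
L+ [2;0;0]
L+ [3;0;0]
C(1,2)∈J2 [3;0;1]
R(0,1)∈J1 [3;1;1]
L+ [4;1;1]
R(2,3)∈J1 [4;2;1]
P(1,3)∈J1 [4;3;1]
P(3,0)∈J1 [4;4;1]
mobility = 9 − 8 − 1 = 0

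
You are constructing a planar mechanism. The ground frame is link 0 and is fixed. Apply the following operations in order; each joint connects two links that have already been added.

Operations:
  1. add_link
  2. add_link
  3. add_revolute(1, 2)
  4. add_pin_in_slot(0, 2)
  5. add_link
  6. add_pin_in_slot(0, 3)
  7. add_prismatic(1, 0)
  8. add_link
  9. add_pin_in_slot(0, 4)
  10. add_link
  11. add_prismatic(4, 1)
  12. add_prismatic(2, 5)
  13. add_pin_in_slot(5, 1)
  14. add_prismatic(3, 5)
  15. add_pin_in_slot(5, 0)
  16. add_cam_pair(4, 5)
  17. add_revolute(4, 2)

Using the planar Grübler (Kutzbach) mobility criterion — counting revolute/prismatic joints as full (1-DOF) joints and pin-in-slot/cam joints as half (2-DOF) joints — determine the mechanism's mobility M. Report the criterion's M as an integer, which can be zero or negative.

M = -3

L=1 J1=0 J2=0
add link → L=2 J1=0 J2=0
add link → L=3 J1=0 J2=0
R@1,2 dof=1 J1 → L=3 J1=1 J2=0
PS@0,2 dof=2 J2 → L=3 J1=1 J2=1
add link → L=4 J1=1 J2=1
PS@0,3 dof=2 J2 → L=4 J1=1 J2=2
P@1,0 dof=1 J1 → L=4 J1=2 J2=2
add link → L=5 J1=2 J2=2
PS@0,4 dof=2 J2 → L=5 J1=2 J2=3
add link → L=6 J1=2 J2=3
P@4,1 dof=1 J1 → L=6 J1=3 J2=3
P@2,5 dof=1 J1 → L=6 J1=4 J2=3
PS@5,1 dof=2 J2 → L=6 J1=4 J2=4
P@3,5 dof=1 J1 → L=6 J1=5 J2=4
PS@5,0 dof=2 J2 → L=6 J1=5 J2=5
C@4,5 dof=2 J2 → L=6 J1=5 J2=6
R@4,2 dof=1 J1 → L=6 J1=6 J2=6
M=3(L−1)−2J1−J2=3·5−2·6−6=-3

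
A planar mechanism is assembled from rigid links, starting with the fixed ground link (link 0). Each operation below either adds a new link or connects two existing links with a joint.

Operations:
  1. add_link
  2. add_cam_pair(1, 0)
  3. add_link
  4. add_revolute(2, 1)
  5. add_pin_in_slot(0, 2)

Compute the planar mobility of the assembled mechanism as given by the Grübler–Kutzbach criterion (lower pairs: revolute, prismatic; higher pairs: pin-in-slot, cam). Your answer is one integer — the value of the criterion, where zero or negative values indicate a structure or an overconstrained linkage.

L=1 J1=0 J2=0
add link → L=2 J1=0 J2=0
C@1,0 dof=2 J2 → L=2 J1=0 J2=1
add link → L=3 J1=0 J2=1
R@2,1 dof=1 J1 → L=3 J1=1 J2=1
PS@0,2 dof=2 J2 → L=3 J1=1 J2=2
M=3(L−1)−2J1−J2=3·2−2·1−2=2

M = 2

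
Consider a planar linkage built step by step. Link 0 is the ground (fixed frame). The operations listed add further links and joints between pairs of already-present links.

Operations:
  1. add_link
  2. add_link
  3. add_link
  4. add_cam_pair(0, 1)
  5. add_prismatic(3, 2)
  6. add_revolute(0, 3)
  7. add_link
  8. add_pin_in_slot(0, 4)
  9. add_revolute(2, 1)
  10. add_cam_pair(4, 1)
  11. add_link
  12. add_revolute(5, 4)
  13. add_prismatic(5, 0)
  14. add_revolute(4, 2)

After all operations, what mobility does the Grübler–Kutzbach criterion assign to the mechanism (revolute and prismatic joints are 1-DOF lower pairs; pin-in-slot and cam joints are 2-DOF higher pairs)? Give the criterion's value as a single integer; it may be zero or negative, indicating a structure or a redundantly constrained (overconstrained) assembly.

M = 0

(L,J1,J2)=(1,0,0); link0 fixed
link1: (2,0,0)
link2: (3,0,0)
link3: (4,0,0)
C 0-1 [J2]: (4,0,1)
P 3-2 [J1]: (4,1,1)
R 0-3 [J1]: (4,2,1)
link4: (5,2,1)
PS 0-4 [J2]: (5,2,2)
R 2-1 [J1]: (5,3,2)
C 4-1 [J2]: (5,3,3)
link5: (6,3,3)
R 5-4 [J1]: (6,4,3)
P 5-0 [J1]: (6,5,3)
R 4-2 [J1]: (6,6,3)
Grübler: 3·5 − 2·6 − 3 = 0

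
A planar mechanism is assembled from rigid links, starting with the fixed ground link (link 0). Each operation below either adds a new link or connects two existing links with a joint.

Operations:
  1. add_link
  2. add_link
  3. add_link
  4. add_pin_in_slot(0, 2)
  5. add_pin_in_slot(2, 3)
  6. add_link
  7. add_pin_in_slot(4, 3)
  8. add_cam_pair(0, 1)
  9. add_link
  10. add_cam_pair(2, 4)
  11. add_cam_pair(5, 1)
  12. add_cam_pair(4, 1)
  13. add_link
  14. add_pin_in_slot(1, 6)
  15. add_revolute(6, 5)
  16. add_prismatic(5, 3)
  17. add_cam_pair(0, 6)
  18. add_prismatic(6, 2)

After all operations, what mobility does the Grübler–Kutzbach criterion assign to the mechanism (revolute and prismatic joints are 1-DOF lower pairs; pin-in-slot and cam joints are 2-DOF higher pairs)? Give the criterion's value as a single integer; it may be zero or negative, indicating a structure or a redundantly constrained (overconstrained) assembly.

ground; <1,0,0>
#1 <2,0,0>
#2 <3,0,0>
#3 <4,0,0>
PS:0↔2 J2 <4,0,1>
PS:2↔3 J2 <4,0,2>
#4 <5,0,2>
PS:4↔3 J2 <5,0,3>
C:0↔1 J2 <5,0,4>
#5 <6,0,4>
C:2↔4 J2 <6,0,5>
C:5↔1 J2 <6,0,6>
C:4↔1 J2 <6,0,7>
#6 <7,0,7>
PS:1↔6 J2 <7,0,8>
R:6↔5 J1 <7,1,8>
P:5↔3 J1 <7,2,8>
C:0↔6 J2 <7,2,9>
P:6↔2 J1 <7,3,9>
3×6 − 2×3 − 1×9 = 3

M = 3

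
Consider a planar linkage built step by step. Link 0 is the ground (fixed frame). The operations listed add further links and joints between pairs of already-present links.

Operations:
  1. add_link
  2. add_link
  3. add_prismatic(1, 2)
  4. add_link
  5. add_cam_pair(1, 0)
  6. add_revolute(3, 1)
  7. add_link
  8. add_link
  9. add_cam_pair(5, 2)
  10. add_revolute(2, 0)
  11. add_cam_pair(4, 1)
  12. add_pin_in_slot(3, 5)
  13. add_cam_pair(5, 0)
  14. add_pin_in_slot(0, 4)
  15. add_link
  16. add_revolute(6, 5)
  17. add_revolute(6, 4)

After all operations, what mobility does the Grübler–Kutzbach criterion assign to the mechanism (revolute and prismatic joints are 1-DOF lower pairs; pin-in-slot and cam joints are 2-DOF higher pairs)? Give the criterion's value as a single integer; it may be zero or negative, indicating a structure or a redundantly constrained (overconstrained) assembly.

M = 2

link 0 = ground. State L|J1|J2 = 1|0|0
+link1  2|0|0
+link2  3|0|0
P(1,2) f=1→J1  3|1|0
+link3  4|1|0
C(1,0) f=2→J2  4|1|1
R(3,1) f=1→J1  4|2|1
+link4  5|2|1
+link5  6|2|1
C(5,2) f=2→J2  6|2|2
R(2,0) f=1→J1  6|3|2
C(4,1) f=2→J2  6|3|3
PS(3,5) f=2→J2  6|3|4
C(5,0) f=2→J2  6|3|5
PS(0,4) f=2→J2  6|3|6
+link6  7|3|6
R(6,5) f=1→J1  7|4|6
R(6,4) f=1→J1  7|5|6
M = 3(7−1)−2·5−6 = 18−10−6 = 2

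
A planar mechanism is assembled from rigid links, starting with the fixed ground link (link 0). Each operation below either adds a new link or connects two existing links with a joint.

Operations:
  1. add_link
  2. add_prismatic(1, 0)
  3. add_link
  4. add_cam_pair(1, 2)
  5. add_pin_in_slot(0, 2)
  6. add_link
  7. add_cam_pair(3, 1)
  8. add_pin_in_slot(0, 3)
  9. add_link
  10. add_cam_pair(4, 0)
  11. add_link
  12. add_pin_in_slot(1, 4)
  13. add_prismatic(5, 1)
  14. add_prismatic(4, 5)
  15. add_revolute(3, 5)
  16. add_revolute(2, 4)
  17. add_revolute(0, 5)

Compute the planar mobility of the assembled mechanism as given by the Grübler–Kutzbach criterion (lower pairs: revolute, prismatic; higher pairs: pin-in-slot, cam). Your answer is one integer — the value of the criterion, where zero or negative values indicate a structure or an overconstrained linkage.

ground; <1,0,0>
#1 <2,0,0>
P:1↔0 J1 <2,1,0>
#2 <3,1,0>
C:1↔2 J2 <3,1,1>
PS:0↔2 J2 <3,1,2>
#3 <4,1,2>
C:3↔1 J2 <4,1,3>
PS:0↔3 J2 <4,1,4>
#4 <5,1,4>
C:4↔0 J2 <5,1,5>
#5 <6,1,5>
PS:1↔4 J2 <6,1,6>
P:5↔1 J1 <6,2,6>
P:4↔5 J1 <6,3,6>
R:3↔5 J1 <6,4,6>
R:2↔4 J1 <6,5,6>
R:0↔5 J1 <6,6,6>
3×5 − 2×6 − 1×6 = -3

M = -3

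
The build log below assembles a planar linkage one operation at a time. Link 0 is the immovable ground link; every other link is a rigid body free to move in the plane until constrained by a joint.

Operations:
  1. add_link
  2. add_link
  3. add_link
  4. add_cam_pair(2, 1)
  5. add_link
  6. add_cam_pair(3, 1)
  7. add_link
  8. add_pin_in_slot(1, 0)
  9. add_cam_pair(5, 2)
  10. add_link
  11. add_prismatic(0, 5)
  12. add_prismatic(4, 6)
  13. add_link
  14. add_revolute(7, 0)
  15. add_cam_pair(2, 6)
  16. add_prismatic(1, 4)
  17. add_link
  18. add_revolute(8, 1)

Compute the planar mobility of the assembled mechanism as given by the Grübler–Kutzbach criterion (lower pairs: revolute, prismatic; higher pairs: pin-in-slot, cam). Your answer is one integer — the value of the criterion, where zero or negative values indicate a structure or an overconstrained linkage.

L=1 J1=0 J2=0
add link → L=2 J1=0 J2=0
add link → L=3 J1=0 J2=0
add link → L=4 J1=0 J2=0
C@2,1 dof=2 J2 → L=4 J1=0 J2=1
add link → L=5 J1=0 J2=1
C@3,1 dof=2 J2 → L=5 J1=0 J2=2
add link → L=6 J1=0 J2=2
PS@1,0 dof=2 J2 → L=6 J1=0 J2=3
C@5,2 dof=2 J2 → L=6 J1=0 J2=4
add link → L=7 J1=0 J2=4
P@0,5 dof=1 J1 → L=7 J1=1 J2=4
P@4,6 dof=1 J1 → L=7 J1=2 J2=4
add link → L=8 J1=2 J2=4
R@7,0 dof=1 J1 → L=8 J1=3 J2=4
C@2,6 dof=2 J2 → L=8 J1=3 J2=5
P@1,4 dof=1 J1 → L=8 J1=4 J2=5
add link → L=9 J1=4 J2=5
R@8,1 dof=1 J1 → L=9 J1=5 J2=5
M=3(L−1)−2J1−J2=3·8−2·5−5=9

M = 9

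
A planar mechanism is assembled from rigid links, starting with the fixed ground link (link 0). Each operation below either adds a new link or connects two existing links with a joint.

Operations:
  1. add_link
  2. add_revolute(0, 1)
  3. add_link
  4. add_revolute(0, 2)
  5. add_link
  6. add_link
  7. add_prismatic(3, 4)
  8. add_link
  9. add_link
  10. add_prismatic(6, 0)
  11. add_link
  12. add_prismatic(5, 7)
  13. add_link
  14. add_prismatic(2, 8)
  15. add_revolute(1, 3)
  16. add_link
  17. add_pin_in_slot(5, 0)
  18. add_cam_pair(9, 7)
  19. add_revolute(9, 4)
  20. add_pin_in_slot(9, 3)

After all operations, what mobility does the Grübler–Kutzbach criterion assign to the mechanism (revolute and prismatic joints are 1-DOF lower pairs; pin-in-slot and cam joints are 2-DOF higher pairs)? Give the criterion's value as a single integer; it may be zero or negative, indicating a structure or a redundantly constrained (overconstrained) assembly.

M = 8

L=1 J1=0 J2=0
add link → L=2 J1=0 J2=0
R@0,1 dof=1 J1 → L=2 J1=1 J2=0
add link → L=3 J1=1 J2=0
R@0,2 dof=1 J1 → L=3 J1=2 J2=0
add link → L=4 J1=2 J2=0
add link → L=5 J1=2 J2=0
P@3,4 dof=1 J1 → L=5 J1=3 J2=0
add link → L=6 J1=3 J2=0
add link → L=7 J1=3 J2=0
P@6,0 dof=1 J1 → L=7 J1=4 J2=0
add link → L=8 J1=4 J2=0
P@5,7 dof=1 J1 → L=8 J1=5 J2=0
add link → L=9 J1=5 J2=0
P@2,8 dof=1 J1 → L=9 J1=6 J2=0
R@1,3 dof=1 J1 → L=9 J1=7 J2=0
add link → L=10 J1=7 J2=0
PS@5,0 dof=2 J2 → L=10 J1=7 J2=1
C@9,7 dof=2 J2 → L=10 J1=7 J2=2
R@9,4 dof=1 J1 → L=10 J1=8 J2=2
PS@9,3 dof=2 J2 → L=10 J1=8 J2=3
M=3(L−1)−2J1−J2=3·9−2·8−3=8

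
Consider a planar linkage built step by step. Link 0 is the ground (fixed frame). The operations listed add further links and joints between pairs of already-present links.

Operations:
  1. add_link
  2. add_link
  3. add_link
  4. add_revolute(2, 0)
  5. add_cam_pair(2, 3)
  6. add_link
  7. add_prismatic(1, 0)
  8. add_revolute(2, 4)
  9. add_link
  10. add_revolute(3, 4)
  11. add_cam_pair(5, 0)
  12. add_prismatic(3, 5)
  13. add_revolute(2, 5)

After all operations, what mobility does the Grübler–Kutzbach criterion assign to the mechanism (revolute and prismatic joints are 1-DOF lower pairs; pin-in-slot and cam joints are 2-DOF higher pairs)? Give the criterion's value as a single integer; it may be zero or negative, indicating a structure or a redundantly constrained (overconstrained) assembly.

(L,J1,J2)=(1,0,0); link0 fixed
link1: (2,0,0)
link2: (3,0,0)
link3: (4,0,0)
R 2-0 [J1]: (4,1,0)
C 2-3 [J2]: (4,1,1)
link4: (5,1,1)
P 1-0 [J1]: (5,2,1)
R 2-4 [J1]: (5,3,1)
link5: (6,3,1)
R 3-4 [J1]: (6,4,1)
C 5-0 [J2]: (6,4,2)
P 3-5 [J1]: (6,5,2)
R 2-5 [J1]: (6,6,2)
Grübler: 3·5 − 2·6 − 2 = 1

M = 1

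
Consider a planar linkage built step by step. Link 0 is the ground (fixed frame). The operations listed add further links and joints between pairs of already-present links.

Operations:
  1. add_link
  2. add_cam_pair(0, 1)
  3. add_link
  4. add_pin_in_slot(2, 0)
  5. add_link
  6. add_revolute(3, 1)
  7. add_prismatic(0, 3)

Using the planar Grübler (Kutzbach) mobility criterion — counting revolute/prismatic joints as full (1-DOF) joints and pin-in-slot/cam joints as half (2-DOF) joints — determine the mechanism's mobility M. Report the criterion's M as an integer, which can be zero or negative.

M = 3

[1;0;0] (link 0 is ground)
L+ [2;0;0]
C(0,1)∈J2 [2;0;1]
L+ [3;0;1]
PS(2,0)∈J2 [3;0;2]
L+ [4;0;2]
R(3,1)∈J1 [4;1;2]
P(0,3)∈J1 [4;2;2]
mobility = 9 − 4 − 2 = 3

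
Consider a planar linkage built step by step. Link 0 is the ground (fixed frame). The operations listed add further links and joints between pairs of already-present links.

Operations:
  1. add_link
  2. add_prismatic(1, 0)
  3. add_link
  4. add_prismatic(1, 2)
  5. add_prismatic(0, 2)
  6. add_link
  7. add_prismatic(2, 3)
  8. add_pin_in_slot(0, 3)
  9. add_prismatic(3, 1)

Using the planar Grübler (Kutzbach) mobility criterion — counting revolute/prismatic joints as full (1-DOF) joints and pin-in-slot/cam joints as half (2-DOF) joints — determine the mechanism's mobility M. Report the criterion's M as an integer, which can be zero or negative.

ground; <1,0,0>
#1 <2,0,0>
P:1↔0 J1 <2,1,0>
#2 <3,1,0>
P:1↔2 J1 <3,2,0>
P:0↔2 J1 <3,3,0>
#3 <4,3,0>
P:2↔3 J1 <4,4,0>
PS:0↔3 J2 <4,4,1>
P:3↔1 J1 <4,5,1>
3×3 − 2×5 − 1×1 = -2

M = -2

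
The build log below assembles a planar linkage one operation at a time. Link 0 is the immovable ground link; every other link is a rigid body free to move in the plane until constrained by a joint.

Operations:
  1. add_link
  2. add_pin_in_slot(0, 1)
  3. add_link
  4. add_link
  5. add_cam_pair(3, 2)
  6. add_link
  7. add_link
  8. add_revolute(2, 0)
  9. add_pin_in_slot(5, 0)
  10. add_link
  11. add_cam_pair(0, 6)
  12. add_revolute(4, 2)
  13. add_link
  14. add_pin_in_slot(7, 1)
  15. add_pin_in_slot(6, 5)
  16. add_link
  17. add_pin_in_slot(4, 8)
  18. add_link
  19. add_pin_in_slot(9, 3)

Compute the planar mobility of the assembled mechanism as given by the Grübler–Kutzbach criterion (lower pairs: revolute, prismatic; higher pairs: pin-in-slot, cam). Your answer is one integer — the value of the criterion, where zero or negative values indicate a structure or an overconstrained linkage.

ground; <1,0,0>
#1 <2,0,0>
PS:0↔1 J2 <2,0,1>
#2 <3,0,1>
#3 <4,0,1>
C:3↔2 J2 <4,0,2>
#4 <5,0,2>
#5 <6,0,2>
R:2↔0 J1 <6,1,2>
PS:5↔0 J2 <6,1,3>
#6 <7,1,3>
C:0↔6 J2 <7,1,4>
R:4↔2 J1 <7,2,4>
#7 <8,2,4>
PS:7↔1 J2 <8,2,5>
PS:6↔5 J2 <8,2,6>
#8 <9,2,6>
PS:4↔8 J2 <9,2,7>
#9 <10,2,7>
PS:9↔3 J2 <10,2,8>
3×9 − 2×2 − 1×8 = 15

M = 15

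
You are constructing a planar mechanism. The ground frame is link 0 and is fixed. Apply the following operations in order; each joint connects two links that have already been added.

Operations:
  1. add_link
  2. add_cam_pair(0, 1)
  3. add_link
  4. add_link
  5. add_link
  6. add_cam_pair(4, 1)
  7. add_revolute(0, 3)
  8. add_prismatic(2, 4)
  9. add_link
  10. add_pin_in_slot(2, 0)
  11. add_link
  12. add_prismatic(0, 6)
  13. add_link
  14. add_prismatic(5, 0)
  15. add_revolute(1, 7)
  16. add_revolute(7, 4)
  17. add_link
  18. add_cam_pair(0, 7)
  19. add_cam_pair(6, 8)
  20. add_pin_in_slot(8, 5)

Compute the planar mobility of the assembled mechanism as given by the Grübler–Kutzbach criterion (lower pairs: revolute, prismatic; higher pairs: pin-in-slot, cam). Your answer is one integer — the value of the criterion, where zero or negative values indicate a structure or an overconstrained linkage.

M = 6

link 0 = ground. State L|J1|J2 = 1|0|0
+link1  2|0|0
C(0,1) f=2→J2  2|0|1
+link2  3|0|1
+link3  4|0|1
+link4  5|0|1
C(4,1) f=2→J2  5|0|2
R(0,3) f=1→J1  5|1|2
P(2,4) f=1→J1  5|2|2
+link5  6|2|2
PS(2,0) f=2→J2  6|2|3
+link6  7|2|3
P(0,6) f=1→J1  7|3|3
+link7  8|3|3
P(5,0) f=1→J1  8|4|3
R(1,7) f=1→J1  8|5|3
R(7,4) f=1→J1  8|6|3
+link8  9|6|3
C(0,7) f=2→J2  9|6|4
C(6,8) f=2→J2  9|6|5
PS(8,5) f=2→J2  9|6|6
M = 3(9−1)−2·6−6 = 24−12−6 = 6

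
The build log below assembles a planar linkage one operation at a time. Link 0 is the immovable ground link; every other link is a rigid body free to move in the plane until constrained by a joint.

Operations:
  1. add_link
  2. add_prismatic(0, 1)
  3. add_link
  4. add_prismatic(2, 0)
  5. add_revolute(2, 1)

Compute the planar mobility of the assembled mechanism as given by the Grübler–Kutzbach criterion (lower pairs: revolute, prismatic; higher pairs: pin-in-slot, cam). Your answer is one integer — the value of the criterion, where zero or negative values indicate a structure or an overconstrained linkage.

link 0 = ground. State L|J1|J2 = 1|0|0
+link1  2|0|0
P(0,1) f=1→J1  2|1|0
+link2  3|1|0
P(2,0) f=1→J1  3|2|0
R(2,1) f=1→J1  3|3|0
M = 3(3−1)−2·3−0 = 6−6−0 = 0

M = 0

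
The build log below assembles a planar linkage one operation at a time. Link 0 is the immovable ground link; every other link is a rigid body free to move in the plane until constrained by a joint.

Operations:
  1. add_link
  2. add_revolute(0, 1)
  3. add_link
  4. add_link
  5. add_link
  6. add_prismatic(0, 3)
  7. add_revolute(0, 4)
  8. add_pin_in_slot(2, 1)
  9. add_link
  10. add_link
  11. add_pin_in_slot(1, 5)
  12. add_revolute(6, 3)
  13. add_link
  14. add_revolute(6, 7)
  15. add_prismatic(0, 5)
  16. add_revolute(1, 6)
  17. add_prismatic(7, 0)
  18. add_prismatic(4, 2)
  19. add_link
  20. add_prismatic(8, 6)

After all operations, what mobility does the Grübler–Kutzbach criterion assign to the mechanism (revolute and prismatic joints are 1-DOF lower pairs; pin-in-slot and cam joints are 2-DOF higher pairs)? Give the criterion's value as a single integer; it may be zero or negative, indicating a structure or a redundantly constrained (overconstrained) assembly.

M = 2

[1;0;0] (link 0 is ground)
L+ [2;0;0]
R(0,1)∈J1 [2;1;0]
L+ [3;1;0]
L+ [4;1;0]
L+ [5;1;0]
P(0,3)∈J1 [5;2;0]
R(0,4)∈J1 [5;3;0]
PS(2,1)∈J2 [5;3;1]
L+ [6;3;1]
L+ [7;3;1]
PS(1,5)∈J2 [7;3;2]
R(6,3)∈J1 [7;4;2]
L+ [8;4;2]
R(6,7)∈J1 [8;5;2]
P(0,5)∈J1 [8;6;2]
R(1,6)∈J1 [8;7;2]
P(7,0)∈J1 [8;8;2]
P(4,2)∈J1 [8;9;2]
L+ [9;9;2]
P(8,6)∈J1 [9;10;2]
mobility = 24 − 20 − 2 = 2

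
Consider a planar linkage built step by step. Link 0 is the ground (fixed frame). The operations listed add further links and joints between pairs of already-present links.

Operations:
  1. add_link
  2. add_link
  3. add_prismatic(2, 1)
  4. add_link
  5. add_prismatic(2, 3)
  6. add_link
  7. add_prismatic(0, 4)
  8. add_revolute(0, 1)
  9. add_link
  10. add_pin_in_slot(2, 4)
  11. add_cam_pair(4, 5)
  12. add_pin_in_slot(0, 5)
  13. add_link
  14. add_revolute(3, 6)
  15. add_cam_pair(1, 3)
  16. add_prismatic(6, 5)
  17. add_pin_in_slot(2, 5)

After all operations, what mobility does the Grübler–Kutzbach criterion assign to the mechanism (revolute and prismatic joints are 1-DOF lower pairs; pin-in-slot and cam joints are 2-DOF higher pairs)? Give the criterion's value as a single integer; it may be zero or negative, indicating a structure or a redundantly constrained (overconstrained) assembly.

L=1 J1=0 J2=0
add link → L=2 J1=0 J2=0
add link → L=3 J1=0 J2=0
P@2,1 dof=1 J1 → L=3 J1=1 J2=0
add link → L=4 J1=1 J2=0
P@2,3 dof=1 J1 → L=4 J1=2 J2=0
add link → L=5 J1=2 J2=0
P@0,4 dof=1 J1 → L=5 J1=3 J2=0
R@0,1 dof=1 J1 → L=5 J1=4 J2=0
add link → L=6 J1=4 J2=0
PS@2,4 dof=2 J2 → L=6 J1=4 J2=1
C@4,5 dof=2 J2 → L=6 J1=4 J2=2
PS@0,5 dof=2 J2 → L=6 J1=4 J2=3
add link → L=7 J1=4 J2=3
R@3,6 dof=1 J1 → L=7 J1=5 J2=3
C@1,3 dof=2 J2 → L=7 J1=5 J2=4
P@6,5 dof=1 J1 → L=7 J1=6 J2=4
PS@2,5 dof=2 J2 → L=7 J1=6 J2=5
M=3(L−1)−2J1−J2=3·6−2·6−5=1

M = 1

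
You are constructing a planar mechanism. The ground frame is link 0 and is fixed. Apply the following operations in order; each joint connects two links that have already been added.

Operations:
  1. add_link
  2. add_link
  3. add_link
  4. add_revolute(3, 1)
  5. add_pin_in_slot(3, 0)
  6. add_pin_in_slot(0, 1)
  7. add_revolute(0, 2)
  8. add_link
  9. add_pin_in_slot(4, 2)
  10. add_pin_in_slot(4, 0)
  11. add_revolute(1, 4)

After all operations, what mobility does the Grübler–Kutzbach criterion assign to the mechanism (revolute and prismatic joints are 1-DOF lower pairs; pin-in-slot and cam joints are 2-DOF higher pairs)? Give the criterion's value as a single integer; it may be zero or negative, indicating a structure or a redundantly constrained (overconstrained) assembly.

[1;0;0] (link 0 is ground)
L+ [2;0;0]
L+ [3;0;0]
L+ [4;0;0]
R(3,1)∈J1 [4;1;0]
PS(3,0)∈J2 [4;1;1]
PS(0,1)∈J2 [4;1;2]
R(0,2)∈J1 [4;2;2]
L+ [5;2;2]
PS(4,2)∈J2 [5;2;3]
PS(4,0)∈J2 [5;2;4]
R(1,4)∈J1 [5;3;4]
mobility = 12 − 6 − 4 = 2

M = 2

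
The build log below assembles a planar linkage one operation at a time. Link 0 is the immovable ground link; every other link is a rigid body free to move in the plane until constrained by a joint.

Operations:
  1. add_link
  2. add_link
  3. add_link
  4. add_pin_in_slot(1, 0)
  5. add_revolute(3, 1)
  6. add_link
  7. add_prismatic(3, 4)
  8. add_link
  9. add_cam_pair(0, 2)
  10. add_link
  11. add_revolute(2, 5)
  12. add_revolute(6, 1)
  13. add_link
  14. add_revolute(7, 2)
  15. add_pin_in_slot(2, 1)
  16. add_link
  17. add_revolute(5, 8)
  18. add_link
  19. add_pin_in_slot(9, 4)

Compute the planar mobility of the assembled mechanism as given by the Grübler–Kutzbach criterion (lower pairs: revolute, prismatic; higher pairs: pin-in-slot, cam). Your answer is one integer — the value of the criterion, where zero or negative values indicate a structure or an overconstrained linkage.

M = 11

[1;0;0] (link 0 is ground)
L+ [2;0;0]
L+ [3;0;0]
L+ [4;0;0]
PS(1,0)∈J2 [4;0;1]
R(3,1)∈J1 [4;1;1]
L+ [5;1;1]
P(3,4)∈J1 [5;2;1]
L+ [6;2;1]
C(0,2)∈J2 [6;2;2]
L+ [7;2;2]
R(2,5)∈J1 [7;3;2]
R(6,1)∈J1 [7;4;2]
L+ [8;4;2]
R(7,2)∈J1 [8;5;2]
PS(2,1)∈J2 [8;5;3]
L+ [9;5;3]
R(5,8)∈J1 [9;6;3]
L+ [10;6;3]
PS(9,4)∈J2 [10;6;4]
mobility = 27 − 12 − 4 = 11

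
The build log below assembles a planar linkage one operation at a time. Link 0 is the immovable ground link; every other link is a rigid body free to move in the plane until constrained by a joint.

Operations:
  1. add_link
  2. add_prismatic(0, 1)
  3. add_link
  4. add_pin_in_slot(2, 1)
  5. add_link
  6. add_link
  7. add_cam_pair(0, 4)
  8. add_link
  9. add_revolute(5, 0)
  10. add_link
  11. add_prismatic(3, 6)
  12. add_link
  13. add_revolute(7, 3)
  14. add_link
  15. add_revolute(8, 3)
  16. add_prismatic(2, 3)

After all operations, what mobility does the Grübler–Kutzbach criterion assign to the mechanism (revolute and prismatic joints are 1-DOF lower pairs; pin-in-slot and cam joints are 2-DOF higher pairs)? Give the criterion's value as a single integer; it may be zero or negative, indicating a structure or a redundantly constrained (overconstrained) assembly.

M = 10

L=1 J1=0 J2=0
add link → L=2 J1=0 J2=0
P@0,1 dof=1 J1 → L=2 J1=1 J2=0
add link → L=3 J1=1 J2=0
PS@2,1 dof=2 J2 → L=3 J1=1 J2=1
add link → L=4 J1=1 J2=1
add link → L=5 J1=1 J2=1
C@0,4 dof=2 J2 → L=5 J1=1 J2=2
add link → L=6 J1=1 J2=2
R@5,0 dof=1 J1 → L=6 J1=2 J2=2
add link → L=7 J1=2 J2=2
P@3,6 dof=1 J1 → L=7 J1=3 J2=2
add link → L=8 J1=3 J2=2
R@7,3 dof=1 J1 → L=8 J1=4 J2=2
add link → L=9 J1=4 J2=2
R@8,3 dof=1 J1 → L=9 J1=5 J2=2
P@2,3 dof=1 J1 → L=9 J1=6 J2=2
M=3(L−1)−2J1−J2=3·8−2·6−2=10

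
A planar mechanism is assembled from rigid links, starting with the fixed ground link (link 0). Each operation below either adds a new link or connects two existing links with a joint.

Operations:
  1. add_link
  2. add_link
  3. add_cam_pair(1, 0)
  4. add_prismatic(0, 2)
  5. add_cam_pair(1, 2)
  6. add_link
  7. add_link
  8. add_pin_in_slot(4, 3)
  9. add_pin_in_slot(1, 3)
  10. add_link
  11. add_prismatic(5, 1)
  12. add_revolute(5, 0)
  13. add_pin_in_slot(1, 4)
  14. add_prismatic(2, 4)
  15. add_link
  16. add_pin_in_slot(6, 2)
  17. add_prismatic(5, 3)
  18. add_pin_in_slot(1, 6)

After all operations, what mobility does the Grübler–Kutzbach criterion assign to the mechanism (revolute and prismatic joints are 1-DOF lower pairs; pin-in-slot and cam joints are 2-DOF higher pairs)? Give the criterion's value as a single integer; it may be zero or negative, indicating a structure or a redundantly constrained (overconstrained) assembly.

M = 1

ground; <1,0,0>
#1 <2,0,0>
#2 <3,0,0>
C:1↔0 J2 <3,0,1>
P:0↔2 J1 <3,1,1>
C:1↔2 J2 <3,1,2>
#3 <4,1,2>
#4 <5,1,2>
PS:4↔3 J2 <5,1,3>
PS:1↔3 J2 <5,1,4>
#5 <6,1,4>
P:5↔1 J1 <6,2,4>
R:5↔0 J1 <6,3,4>
PS:1↔4 J2 <6,3,5>
P:2↔4 J1 <6,4,5>
#6 <7,4,5>
PS:6↔2 J2 <7,4,6>
P:5↔3 J1 <7,5,6>
PS:1↔6 J2 <7,5,7>
3×6 − 2×5 − 1×7 = 1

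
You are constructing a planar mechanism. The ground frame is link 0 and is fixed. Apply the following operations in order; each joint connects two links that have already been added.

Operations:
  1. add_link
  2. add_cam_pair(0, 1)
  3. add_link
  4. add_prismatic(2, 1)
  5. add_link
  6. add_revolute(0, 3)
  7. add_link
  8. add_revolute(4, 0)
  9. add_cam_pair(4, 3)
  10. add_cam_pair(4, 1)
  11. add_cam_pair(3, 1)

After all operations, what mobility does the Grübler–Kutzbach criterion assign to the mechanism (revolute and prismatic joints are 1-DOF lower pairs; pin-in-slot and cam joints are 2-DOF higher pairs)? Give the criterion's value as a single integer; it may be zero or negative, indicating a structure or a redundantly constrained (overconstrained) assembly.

ground; <1,0,0>
#1 <2,0,0>
C:0↔1 J2 <2,0,1>
#2 <3,0,1>
P:2↔1 J1 <3,1,1>
#3 <4,1,1>
R:0↔3 J1 <4,2,1>
#4 <5,2,1>
R:4↔0 J1 <5,3,1>
C:4↔3 J2 <5,3,2>
C:4↔1 J2 <5,3,3>
C:3↔1 J2 <5,3,4>
3×4 − 2×3 − 1×4 = 2

M = 2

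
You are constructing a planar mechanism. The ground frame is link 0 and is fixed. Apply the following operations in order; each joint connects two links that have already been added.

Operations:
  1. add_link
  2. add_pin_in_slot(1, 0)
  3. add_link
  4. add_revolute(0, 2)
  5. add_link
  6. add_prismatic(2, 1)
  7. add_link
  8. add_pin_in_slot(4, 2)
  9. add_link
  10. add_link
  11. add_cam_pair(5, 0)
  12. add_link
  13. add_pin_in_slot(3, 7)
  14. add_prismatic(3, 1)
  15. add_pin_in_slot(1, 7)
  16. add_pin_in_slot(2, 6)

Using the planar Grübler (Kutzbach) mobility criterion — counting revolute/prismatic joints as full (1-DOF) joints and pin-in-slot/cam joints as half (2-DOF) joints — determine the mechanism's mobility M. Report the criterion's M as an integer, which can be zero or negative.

[1;0;0] (link 0 is ground)
L+ [2;0;0]
PS(1,0)∈J2 [2;0;1]
L+ [3;0;1]
R(0,2)∈J1 [3;1;1]
L+ [4;1;1]
P(2,1)∈J1 [4;2;1]
L+ [5;2;1]
PS(4,2)∈J2 [5;2;2]
L+ [6;2;2]
L+ [7;2;2]
C(5,0)∈J2 [7;2;3]
L+ [8;2;3]
PS(3,7)∈J2 [8;2;4]
P(3,1)∈J1 [8;3;4]
PS(1,7)∈J2 [8;3;5]
PS(2,6)∈J2 [8;3;6]
mobility = 21 − 6 − 6 = 9

M = 9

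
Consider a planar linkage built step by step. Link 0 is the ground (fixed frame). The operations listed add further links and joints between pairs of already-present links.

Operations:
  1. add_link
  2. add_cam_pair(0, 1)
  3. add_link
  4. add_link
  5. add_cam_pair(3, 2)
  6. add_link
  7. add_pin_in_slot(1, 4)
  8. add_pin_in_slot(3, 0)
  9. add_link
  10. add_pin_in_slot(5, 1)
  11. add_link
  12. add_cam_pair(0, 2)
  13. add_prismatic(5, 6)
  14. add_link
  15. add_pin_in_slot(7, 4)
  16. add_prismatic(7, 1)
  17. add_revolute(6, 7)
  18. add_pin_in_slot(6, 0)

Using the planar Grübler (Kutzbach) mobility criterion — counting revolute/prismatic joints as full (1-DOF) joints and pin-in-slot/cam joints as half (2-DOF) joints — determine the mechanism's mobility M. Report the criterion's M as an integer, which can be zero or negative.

link 0 = ground. State L|J1|J2 = 1|0|0
+link1  2|0|0
C(0,1) f=2→J2  2|0|1
+link2  3|0|1
+link3  4|0|1
C(3,2) f=2→J2  4|0|2
+link4  5|0|2
PS(1,4) f=2→J2  5|0|3
PS(3,0) f=2→J2  5|0|4
+link5  6|0|4
PS(5,1) f=2→J2  6|0|5
+link6  7|0|5
C(0,2) f=2→J2  7|0|6
P(5,6) f=1→J1  7|1|6
+link7  8|1|6
PS(7,4) f=2→J2  8|1|7
P(7,1) f=1→J1  8|2|7
R(6,7) f=1→J1  8|3|7
PS(6,0) f=2→J2  8|3|8
M = 3(8−1)−2·3−8 = 21−6−8 = 7

M = 7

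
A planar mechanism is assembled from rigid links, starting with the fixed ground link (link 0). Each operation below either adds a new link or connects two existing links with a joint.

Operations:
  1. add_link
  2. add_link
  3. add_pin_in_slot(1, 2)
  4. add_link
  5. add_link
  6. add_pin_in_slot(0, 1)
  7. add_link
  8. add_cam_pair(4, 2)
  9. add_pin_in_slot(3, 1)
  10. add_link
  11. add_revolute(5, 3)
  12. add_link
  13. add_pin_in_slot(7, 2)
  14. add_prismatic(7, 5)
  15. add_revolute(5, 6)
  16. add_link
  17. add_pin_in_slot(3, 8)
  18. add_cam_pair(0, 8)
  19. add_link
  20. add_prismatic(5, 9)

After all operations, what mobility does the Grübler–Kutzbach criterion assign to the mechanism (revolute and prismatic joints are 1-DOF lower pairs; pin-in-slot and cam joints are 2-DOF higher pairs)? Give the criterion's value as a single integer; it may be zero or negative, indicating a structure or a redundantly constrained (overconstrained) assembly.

L=1 J1=0 J2=0
add link → L=2 J1=0 J2=0
add link → L=3 J1=0 J2=0
PS@1,2 dof=2 J2 → L=3 J1=0 J2=1
add link → L=4 J1=0 J2=1
add link → L=5 J1=0 J2=1
PS@0,1 dof=2 J2 → L=5 J1=0 J2=2
add link → L=6 J1=0 J2=2
C@4,2 dof=2 J2 → L=6 J1=0 J2=3
PS@3,1 dof=2 J2 → L=6 J1=0 J2=4
add link → L=7 J1=0 J2=4
R@5,3 dof=1 J1 → L=7 J1=1 J2=4
add link → L=8 J1=1 J2=4
PS@7,2 dof=2 J2 → L=8 J1=1 J2=5
P@7,5 dof=1 J1 → L=8 J1=2 J2=5
R@5,6 dof=1 J1 → L=8 J1=3 J2=5
add link → L=9 J1=3 J2=5
PS@3,8 dof=2 J2 → L=9 J1=3 J2=6
C@0,8 dof=2 J2 → L=9 J1=3 J2=7
add link → L=10 J1=3 J2=7
P@5,9 dof=1 J1 → L=10 J1=4 J2=7
M=3(L−1)−2J1−J2=3·9−2·4−7=12

M = 12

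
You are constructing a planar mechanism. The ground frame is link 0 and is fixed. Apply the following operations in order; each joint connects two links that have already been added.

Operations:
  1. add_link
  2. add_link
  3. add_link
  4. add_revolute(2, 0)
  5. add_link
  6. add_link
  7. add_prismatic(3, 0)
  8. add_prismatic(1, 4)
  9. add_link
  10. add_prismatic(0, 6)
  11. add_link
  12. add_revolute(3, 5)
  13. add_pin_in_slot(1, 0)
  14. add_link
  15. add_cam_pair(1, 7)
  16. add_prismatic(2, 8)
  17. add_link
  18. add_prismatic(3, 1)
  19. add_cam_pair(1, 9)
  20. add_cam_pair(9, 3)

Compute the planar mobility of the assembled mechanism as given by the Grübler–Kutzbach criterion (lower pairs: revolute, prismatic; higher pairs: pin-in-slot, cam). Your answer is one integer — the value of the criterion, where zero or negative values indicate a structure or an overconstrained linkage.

(L,J1,J2)=(1,0,0); link0 fixed
link1: (2,0,0)
link2: (3,0,0)
link3: (4,0,0)
R 2-0 [J1]: (4,1,0)
link4: (5,1,0)
link5: (6,1,0)
P 3-0 [J1]: (6,2,0)
P 1-4 [J1]: (6,3,0)
link6: (7,3,0)
P 0-6 [J1]: (7,4,0)
link7: (8,4,0)
R 3-5 [J1]: (8,5,0)
PS 1-0 [J2]: (8,5,1)
link8: (9,5,1)
C 1-7 [J2]: (9,5,2)
P 2-8 [J1]: (9,6,2)
link9: (10,6,2)
P 3-1 [J1]: (10,7,2)
C 1-9 [J2]: (10,7,3)
C 9-3 [J2]: (10,7,4)
Grübler: 3·9 − 2·7 − 4 = 9

M = 9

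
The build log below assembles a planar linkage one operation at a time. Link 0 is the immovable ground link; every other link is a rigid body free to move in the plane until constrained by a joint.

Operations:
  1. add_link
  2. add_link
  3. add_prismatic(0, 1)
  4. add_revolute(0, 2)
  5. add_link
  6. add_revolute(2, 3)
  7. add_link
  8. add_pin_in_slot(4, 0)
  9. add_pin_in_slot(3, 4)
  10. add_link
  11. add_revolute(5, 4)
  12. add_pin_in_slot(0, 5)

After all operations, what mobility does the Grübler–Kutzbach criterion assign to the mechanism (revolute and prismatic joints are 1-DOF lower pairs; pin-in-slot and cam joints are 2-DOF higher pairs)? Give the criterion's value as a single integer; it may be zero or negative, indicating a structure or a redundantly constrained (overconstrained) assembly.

M = 4

link 0 = ground. State L|J1|J2 = 1|0|0
+link1  2|0|0
+link2  3|0|0
P(0,1) f=1→J1  3|1|0
R(0,2) f=1→J1  3|2|0
+link3  4|2|0
R(2,3) f=1→J1  4|3|0
+link4  5|3|0
PS(4,0) f=2→J2  5|3|1
PS(3,4) f=2→J2  5|3|2
+link5  6|3|2
R(5,4) f=1→J1  6|4|2
PS(0,5) f=2→J2  6|4|3
M = 3(6−1)−2·4−3 = 15−8−3 = 4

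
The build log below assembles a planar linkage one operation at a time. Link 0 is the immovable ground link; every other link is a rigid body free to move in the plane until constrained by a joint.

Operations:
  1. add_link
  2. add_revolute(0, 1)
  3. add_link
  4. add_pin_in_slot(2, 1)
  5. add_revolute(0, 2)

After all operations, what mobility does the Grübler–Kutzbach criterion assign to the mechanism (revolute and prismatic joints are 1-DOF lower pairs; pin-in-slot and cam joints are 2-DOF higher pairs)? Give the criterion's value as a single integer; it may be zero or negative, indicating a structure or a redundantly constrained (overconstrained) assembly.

M = 1

ground; <1,0,0>
#1 <2,0,0>
R:0↔1 J1 <2,1,0>
#2 <3,1,0>
PS:2↔1 J2 <3,1,1>
R:0↔2 J1 <3,2,1>
3×2 − 2×2 − 1×1 = 1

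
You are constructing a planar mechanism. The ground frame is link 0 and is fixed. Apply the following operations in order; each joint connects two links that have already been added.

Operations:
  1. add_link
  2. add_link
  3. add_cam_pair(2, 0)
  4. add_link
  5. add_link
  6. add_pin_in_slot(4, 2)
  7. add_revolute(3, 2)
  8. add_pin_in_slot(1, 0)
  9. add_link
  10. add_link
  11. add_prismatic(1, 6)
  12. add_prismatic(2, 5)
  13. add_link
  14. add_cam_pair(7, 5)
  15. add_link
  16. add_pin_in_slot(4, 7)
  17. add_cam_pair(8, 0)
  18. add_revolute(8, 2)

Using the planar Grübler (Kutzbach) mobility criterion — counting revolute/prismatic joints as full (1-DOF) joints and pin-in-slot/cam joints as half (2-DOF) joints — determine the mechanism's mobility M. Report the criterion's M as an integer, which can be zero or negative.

(L,J1,J2)=(1,0,0); link0 fixed
link1: (2,0,0)
link2: (3,0,0)
C 2-0 [J2]: (3,0,1)
link3: (4,0,1)
link4: (5,0,1)
PS 4-2 [J2]: (5,0,2)
R 3-2 [J1]: (5,1,2)
PS 1-0 [J2]: (5,1,3)
link5: (6,1,3)
link6: (7,1,3)
P 1-6 [J1]: (7,2,3)
P 2-5 [J1]: (7,3,3)
link7: (8,3,3)
C 7-5 [J2]: (8,3,4)
link8: (9,3,4)
PS 4-7 [J2]: (9,3,5)
C 8-0 [J2]: (9,3,6)
R 8-2 [J1]: (9,4,6)
Grübler: 3·8 − 2·4 − 6 = 10

M = 10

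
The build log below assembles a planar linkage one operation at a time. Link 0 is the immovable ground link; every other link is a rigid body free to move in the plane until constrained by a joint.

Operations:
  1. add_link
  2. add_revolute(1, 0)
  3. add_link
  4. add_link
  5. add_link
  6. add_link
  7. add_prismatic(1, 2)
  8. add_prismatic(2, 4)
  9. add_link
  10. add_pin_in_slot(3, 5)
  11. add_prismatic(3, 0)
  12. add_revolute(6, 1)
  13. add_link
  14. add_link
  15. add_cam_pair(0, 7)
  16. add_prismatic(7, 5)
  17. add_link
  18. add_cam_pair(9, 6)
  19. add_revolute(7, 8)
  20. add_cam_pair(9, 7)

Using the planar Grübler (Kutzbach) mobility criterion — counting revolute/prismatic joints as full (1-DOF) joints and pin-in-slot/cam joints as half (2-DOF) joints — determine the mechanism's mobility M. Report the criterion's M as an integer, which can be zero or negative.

(L,J1,J2)=(1,0,0); link0 fixed
link1: (2,0,0)
R 1-0 [J1]: (2,1,0)
link2: (3,1,0)
link3: (4,1,0)
link4: (5,1,0)
link5: (6,1,0)
P 1-2 [J1]: (6,2,0)
P 2-4 [J1]: (6,3,0)
link6: (7,3,0)
PS 3-5 [J2]: (7,3,1)
P 3-0 [J1]: (7,4,1)
R 6-1 [J1]: (7,5,1)
link7: (8,5,1)
link8: (9,5,1)
C 0-7 [J2]: (9,5,2)
P 7-5 [J1]: (9,6,2)
link9: (10,6,2)
C 9-6 [J2]: (10,6,3)
R 7-8 [J1]: (10,7,3)
C 9-7 [J2]: (10,7,4)
Grübler: 3·9 − 2·7 − 4 = 9

M = 9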